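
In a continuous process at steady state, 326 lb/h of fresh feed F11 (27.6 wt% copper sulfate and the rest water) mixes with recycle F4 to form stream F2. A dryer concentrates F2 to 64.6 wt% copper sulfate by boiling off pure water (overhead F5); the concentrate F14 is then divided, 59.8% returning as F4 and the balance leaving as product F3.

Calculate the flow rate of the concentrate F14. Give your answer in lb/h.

Overall copper sulfate balance (none leaves overhead): copper sulfate in fresh feed = copper sulfate in product, i.e. 326×0.276 = (1−0.598)·F14·0.646.
F14 = 89.976/(0.646×0.402) = 346.47 lb/h.

346.5 lb/h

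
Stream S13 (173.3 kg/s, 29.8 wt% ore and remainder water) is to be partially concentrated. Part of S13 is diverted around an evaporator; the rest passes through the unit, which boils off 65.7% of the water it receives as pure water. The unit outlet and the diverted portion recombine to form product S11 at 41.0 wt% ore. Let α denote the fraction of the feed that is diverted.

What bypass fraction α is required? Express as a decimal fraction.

All 173.3×0.298 = 51.643 kg/s of ore reaches S11, so S11 = 51.643/0.410 = 125.96 kg/s and vapour = 47.34 kg/s.
The evaporator receives (1−α)·173.3 of feed at 0.702 water and removes 0.657 of that water:
0.657×0.702×(1−α)×173.3 = 47.34
(1−α) = 47.34/79.928 = 0.5923;  α = 0.4077.

0.408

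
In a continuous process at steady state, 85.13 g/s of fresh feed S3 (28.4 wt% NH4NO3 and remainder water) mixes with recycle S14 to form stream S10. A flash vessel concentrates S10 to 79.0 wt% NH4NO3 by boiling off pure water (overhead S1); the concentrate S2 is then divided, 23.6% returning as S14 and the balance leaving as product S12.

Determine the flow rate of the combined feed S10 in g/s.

Overall NH4NO3 balance (none leaves overhead): NH4NO3 in fresh feed = NH4NO3 in product, i.e. 85.13×0.284 = (1−0.236)·S2·0.790.
S2 = 24.177/(0.790×0.764) = 40.057 g/s.
Recycle S14 = 0.236×40.057 = 9.4535 g/s.
Combined feed S10 = 85.13 + 9.4535 = 94.583 g/s.

94.58 g/s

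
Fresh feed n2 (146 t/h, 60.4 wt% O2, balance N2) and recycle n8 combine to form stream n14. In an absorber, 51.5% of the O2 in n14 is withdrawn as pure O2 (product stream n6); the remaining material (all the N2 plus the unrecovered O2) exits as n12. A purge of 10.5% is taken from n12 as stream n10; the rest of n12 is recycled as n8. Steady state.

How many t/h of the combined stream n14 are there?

706.5 t/h

N2 enters only via n2 and leaves only via the purge: 146×0.396 = 0.105×(N2 in n12), and the absorber passes all N2, so N2 in n14 = N2 in n12 = 550.63 t/h.
O2 in n14: m_A = 146×0.604 + (1−0.105)·(1−0.515)·m_A, so m_A = 88.184/0.5659 = 155.82 t/h.
n14 = 155.82 + 550.63 = 706.45 t/h.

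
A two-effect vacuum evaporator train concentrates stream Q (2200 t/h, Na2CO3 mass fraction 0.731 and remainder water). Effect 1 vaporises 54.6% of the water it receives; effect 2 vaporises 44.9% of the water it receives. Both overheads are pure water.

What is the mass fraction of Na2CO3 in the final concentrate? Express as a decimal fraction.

0.916

water in feed = 2200×0.269 = 591.8 t/h.
After stage 1: water left = (1−0.546)×591.8 = 268.68; stream total = 1876.9 t/h.
After stage 2: water left = (1−0.449)×268.68 = 148.04; final concentrate = 1756.2 t/h.
Na2CO3 fraction = 1608.2/1756.2 = 0.916.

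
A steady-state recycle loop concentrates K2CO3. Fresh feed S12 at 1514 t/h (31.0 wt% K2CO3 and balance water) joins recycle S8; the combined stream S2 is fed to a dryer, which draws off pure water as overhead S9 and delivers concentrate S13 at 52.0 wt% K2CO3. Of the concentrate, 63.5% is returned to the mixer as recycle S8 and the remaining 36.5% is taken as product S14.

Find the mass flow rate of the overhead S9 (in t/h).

Overall K2CO3 balance (none leaves overhead): K2CO3 in fresh feed = K2CO3 in product, i.e. 1514×0.310 = (1−0.635)·S13·0.520.
S13 = 469.34/(0.520×0.365) = 2472.8 t/h.
Recycle S8 = 0.635×2472.8 = 1570.2 t/h.
Combined feed S2 = 1514 + 1570.2 = 3084.2 t/h.
Overhead S9 = S2 − S13 = 3084.2 − 2472.8 = 611.42 t/h.

611.4 t/h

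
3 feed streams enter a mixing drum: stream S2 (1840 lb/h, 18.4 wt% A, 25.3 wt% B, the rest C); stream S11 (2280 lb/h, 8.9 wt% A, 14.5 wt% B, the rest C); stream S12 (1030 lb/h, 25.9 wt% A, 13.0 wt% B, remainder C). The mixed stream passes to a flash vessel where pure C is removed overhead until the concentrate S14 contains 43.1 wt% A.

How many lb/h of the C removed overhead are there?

A entering = 1840×0.184 + 2280×0.089 + 1030×0.259 = 808.25 lb/h.
All A reports to S14, so S14 = 808.25/0.431 = 1875.3 lb/h.
Total feed = 5150 lb/h; overhead = 5150 − 1875.3 = 3274.7 lb/h.

3275 lb/h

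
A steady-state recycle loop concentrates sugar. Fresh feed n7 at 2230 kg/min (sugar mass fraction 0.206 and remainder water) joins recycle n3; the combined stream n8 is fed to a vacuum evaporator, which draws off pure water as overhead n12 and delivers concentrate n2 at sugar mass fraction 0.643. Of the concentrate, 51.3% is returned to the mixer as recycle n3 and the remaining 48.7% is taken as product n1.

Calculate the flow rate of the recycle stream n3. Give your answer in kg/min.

Overall sugar balance (none leaves overhead): sugar in fresh feed = sugar in product, i.e. 2230×0.206 = (1−0.513)·n2·0.643.
n2 = 459.38/(0.643×0.487) = 1467 kg/min.
Recycle n3 = 0.513×1467 = 752.57 kg/min.

752.6 kg/min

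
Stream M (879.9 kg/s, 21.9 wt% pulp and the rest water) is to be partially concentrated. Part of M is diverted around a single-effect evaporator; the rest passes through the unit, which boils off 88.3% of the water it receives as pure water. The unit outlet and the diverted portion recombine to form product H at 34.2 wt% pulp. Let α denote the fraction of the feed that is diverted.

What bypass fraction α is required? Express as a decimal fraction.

0.478

All 879.9×0.219 = 192.7 kg/s of pulp reaches H, so H = 192.7/0.342 = 563.44 kg/s and vapour = 316.46 kg/s.
The evaporator receives (1−α)·879.9 of feed at 0.781 water and removes 0.883 of that water:
0.883×0.781×(1−α)×879.9 = 316.46
(1−α) = 316.46/606.8 = 0.5215;  α = 0.4785.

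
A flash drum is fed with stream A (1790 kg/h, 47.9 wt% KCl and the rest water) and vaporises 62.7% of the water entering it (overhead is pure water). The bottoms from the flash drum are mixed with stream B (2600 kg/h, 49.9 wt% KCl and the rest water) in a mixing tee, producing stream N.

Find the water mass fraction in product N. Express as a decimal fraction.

0.434

Vapour removed = 0.627×0.521×1790 = 584.73 kg/h; concentrate = 1205.3 kg/h.
water reaching the mixer = 347.86 (from concentrate) + 2600×0.501 = 1650.5 kg/h.
Product flow = 1205.3 + 2600 = 3805.3 kg/h; water fraction = 0.434.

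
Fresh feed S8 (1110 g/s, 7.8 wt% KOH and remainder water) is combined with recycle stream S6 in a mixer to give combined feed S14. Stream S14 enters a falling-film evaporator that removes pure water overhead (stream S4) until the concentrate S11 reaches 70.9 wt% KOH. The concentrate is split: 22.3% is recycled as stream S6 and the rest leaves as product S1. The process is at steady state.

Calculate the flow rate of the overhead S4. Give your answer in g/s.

Overall KOH balance (none leaves overhead): KOH in fresh feed = KOH in product, i.e. 1110×0.078 = (1−0.223)·S11·0.709.
S11 = 86.58/(0.709×0.777) = 157.16 g/s.
Recycle S6 = 0.223×157.16 = 35.047 g/s.
Combined feed S14 = 1110 + 35.047 = 1145 g/s.
Overhead S4 = S14 − S11 = 1145 − 157.16 = 987.88 g/s.

987.9 g/s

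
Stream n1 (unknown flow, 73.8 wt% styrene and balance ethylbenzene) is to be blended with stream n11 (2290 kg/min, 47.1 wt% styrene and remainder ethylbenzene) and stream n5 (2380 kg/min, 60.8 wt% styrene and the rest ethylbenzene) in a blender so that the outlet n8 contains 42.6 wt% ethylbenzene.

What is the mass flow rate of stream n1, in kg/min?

944.8 kg/min

Let n1 be the unknown flow. Total out = 4670 + n1.
ethylbenzene balance: 2144.4 + 0.262·n1 = 0.426·(4670 + n1)
(0.262 − 0.426)·n1 = 0.426×4670 − 2144.4 = -154.95
n1 = -154.95 / -0.164 = 944.82 kg/min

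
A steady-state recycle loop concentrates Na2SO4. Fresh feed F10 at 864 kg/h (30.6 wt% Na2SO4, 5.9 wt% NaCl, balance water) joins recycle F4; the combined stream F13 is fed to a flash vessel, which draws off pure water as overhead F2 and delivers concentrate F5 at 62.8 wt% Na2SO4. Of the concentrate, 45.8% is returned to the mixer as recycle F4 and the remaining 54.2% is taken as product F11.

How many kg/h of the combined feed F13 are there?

Overall Na2SO4 balance (none leaves overhead): Na2SO4 in fresh feed = Na2SO4 in product, i.e. 864×0.306 = (1−0.458)·F5·0.628.
F5 = 264.38/(0.628×0.542) = 776.74 kg/h.
Recycle F4 = 0.458×776.74 = 355.75 kg/h.
Combined feed F13 = 864 + 355.75 = 1219.7 kg/h.

1220 kg/h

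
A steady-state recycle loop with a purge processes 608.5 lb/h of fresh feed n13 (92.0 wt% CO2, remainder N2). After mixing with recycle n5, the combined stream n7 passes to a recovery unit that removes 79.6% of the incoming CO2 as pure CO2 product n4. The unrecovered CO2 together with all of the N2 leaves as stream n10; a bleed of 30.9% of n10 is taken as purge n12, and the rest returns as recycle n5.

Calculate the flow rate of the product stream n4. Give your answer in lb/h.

CO2 in n7: m_A = 608.5×0.920 + (1−0.309)·(1−0.796)·m_A, so m_A = 559.82/0.8590 = 651.68 lb/h.
Product n4 = 0.796×651.68 = 518.74 lb/h.

518.7 lb/h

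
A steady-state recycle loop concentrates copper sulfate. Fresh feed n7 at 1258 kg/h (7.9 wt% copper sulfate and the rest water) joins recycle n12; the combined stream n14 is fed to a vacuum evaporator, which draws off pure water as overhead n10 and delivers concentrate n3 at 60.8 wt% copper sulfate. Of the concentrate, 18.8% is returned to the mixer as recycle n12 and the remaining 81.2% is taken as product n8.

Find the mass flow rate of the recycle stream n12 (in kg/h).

37.84 kg/h

Overall copper sulfate balance (none leaves overhead): copper sulfate in fresh feed = copper sulfate in product, i.e. 1258×0.079 = (1−0.188)·n3·0.608.
n3 = 99.382/(0.608×0.812) = 201.3 kg/h.
Recycle n12 = 0.188×201.3 = 37.845 kg/h.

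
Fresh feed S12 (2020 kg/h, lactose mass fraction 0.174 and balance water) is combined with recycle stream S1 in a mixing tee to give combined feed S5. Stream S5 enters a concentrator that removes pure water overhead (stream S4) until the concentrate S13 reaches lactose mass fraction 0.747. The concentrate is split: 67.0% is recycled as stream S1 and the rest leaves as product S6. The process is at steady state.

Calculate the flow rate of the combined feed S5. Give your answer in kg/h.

Overall lactose balance (none leaves overhead): lactose in fresh feed = lactose in product, i.e. 2020×0.174 = (1−0.670)·S13·0.747.
S13 = 351.48/(0.747×0.330) = 1425.8 kg/h.
Recycle S1 = 0.670×1425.8 = 955.3 kg/h.
Combined feed S5 = 2020 + 955.3 = 2975.3 kg/h.

2975 kg/h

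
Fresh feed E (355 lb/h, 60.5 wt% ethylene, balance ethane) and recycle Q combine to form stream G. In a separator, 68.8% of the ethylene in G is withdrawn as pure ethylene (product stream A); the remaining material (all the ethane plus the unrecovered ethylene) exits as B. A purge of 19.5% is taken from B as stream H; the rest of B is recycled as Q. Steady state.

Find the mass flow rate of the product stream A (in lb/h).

197.3 lb/h

ethylene in G: m_A = 355×0.605 + (1−0.195)·(1−0.688)·m_A, so m_A = 214.78/0.7488 = 286.81 lb/h.
Product A = 0.688×286.81 = 197.33 lb/h.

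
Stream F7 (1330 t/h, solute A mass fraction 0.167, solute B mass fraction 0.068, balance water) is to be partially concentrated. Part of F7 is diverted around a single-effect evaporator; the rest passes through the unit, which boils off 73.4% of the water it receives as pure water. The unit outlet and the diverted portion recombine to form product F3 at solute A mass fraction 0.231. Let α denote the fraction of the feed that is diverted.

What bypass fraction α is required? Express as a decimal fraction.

0.507

All 1330×0.167 = 222.11 t/h of solute A reaches F3, so F3 = 222.11/0.231 = 961.52 t/h and vapour = 368.48 t/h.
The evaporator receives (1−α)·1330 of feed at 0.765 water and removes 0.734 of that water:
0.734×0.765×(1−α)×1330 = 368.48
(1−α) = 368.48/746.81 = 0.4934;  α = 0.5066.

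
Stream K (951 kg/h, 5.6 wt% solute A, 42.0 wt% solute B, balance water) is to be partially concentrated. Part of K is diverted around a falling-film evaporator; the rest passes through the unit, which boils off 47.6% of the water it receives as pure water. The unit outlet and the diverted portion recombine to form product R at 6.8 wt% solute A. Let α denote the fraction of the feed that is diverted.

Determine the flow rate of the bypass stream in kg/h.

All 951×0.056 = 53.256 kg/h of solute A reaches R, so R = 53.256/0.068 = 783.18 kg/h and vapour = 167.82 kg/h.
The evaporator receives (1−α)·951 of feed at 0.524 water and removes 0.476 of that water:
0.476×0.524×(1−α)×951 = 167.82
(1−α) = 167.82/237.2 = 0.7075;  α = 0.2925.
Bypass flow = 0.2925×951 = 278.16 kg/h.

278.2 kg/h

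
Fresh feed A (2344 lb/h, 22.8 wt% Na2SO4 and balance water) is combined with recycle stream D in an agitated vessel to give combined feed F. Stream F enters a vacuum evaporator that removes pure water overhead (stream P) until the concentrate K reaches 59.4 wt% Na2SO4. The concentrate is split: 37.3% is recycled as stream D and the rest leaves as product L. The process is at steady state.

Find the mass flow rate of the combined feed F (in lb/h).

Overall Na2SO4 balance (none leaves overhead): Na2SO4 in fresh feed = Na2SO4 in product, i.e. 2344×0.228 = (1−0.373)·K·0.594.
K = 534.43/(0.594×0.627) = 1435 lb/h.
Recycle D = 0.373×1435 = 535.24 lb/h.
Combined feed F = 2344 + 535.24 = 2879.2 lb/h.

2879 lb/h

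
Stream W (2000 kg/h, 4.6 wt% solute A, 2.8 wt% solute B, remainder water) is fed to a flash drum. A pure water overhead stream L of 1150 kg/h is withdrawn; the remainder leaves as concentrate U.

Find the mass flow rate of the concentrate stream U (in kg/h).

850 kg/h

Concentrate = 2000 − 1150 = 850 kg/h.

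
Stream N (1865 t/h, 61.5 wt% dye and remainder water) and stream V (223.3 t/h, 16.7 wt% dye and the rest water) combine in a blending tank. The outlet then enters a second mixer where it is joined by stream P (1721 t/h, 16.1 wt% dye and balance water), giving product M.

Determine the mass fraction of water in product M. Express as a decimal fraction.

0.616

Overall, product flow = 3809.3 t/h.
water in = 1865×0.385 + 223.3×0.833 + 1721×0.839 = 2348 t/h.
water fraction in M = 0.616.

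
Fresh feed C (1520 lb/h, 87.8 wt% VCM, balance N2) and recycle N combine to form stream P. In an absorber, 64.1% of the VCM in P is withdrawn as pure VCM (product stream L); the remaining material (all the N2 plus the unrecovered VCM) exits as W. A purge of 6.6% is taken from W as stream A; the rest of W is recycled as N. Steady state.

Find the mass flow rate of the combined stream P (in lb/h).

N2 enters only via C and leaves only via the purge: 1520×0.122 = 0.066×(N2 in W), and the absorber passes all N2, so N2 in P = N2 in W = 2809.7 lb/h.
VCM in P: m_A = 1520×0.878 + (1−0.066)·(1−0.641)·m_A, so m_A = 1334.6/0.6647 = 2007.8 lb/h.
P = 2007.8 + 2809.7 = 4817.5 lb/h.

4817 lb/h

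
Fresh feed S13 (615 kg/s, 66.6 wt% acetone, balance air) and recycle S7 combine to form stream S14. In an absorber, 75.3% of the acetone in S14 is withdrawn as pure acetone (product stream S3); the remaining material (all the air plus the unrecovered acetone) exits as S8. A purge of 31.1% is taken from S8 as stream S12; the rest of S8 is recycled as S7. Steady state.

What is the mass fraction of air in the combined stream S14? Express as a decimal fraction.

0.572

air enters only via S13 and leaves only via the purge: 615×0.334 = 0.311×(air in S8), and the absorber passes all air, so air in S14 = air in S8 = 660.48 kg/s.
acetone in S14: m_A = 615×0.666 + (1−0.311)·(1−0.753)·m_A, so m_A = 409.59/0.8298 = 493.59 kg/s.
S14 = 493.59 + 660.48 = 1154.1 kg/s.
air fraction in S14 = 660.48/1154.1 = 0.572.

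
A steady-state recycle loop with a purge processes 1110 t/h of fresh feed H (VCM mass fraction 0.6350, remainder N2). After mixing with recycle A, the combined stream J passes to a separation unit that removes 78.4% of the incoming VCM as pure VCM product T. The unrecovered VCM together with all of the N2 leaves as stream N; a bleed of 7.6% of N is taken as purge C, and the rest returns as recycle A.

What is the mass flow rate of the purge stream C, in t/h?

419.6 t/h

N2 enters only via H and leaves only via the purge: 1110×0.365 = 0.076×(N2 in N), and the separation unit passes all N2, so N2 in J = N2 in N = 5330.9 t/h.
VCM in J: m_A = 1110×0.635 + (1−0.076)·(1−0.784)·m_A, so m_A = 704.85/0.8004 = 880.6 t/h.
N = (1−0.784)×880.6 + 5330.9 = 5521.1 t/h.
Purge C = 0.076×5521.1 = 419.61 t/h.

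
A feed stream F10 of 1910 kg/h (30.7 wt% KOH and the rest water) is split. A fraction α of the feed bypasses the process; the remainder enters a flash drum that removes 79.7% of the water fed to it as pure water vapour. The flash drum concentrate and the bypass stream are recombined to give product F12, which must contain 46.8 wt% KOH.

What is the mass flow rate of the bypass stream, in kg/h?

720.3 kg/h

All 1910×0.307 = 586.37 kg/h of KOH reaches F12, so F12 = 586.37/0.468 = 1252.9 kg/h and vapour = 657.07 kg/h.
The evaporator receives (1−α)·1910 of feed at 0.693 water and removes 0.797 of that water:
0.797×0.693×(1−α)×1910 = 657.07
(1−α) = 657.07/1054.9 = 0.6229;  α = 0.3771.
Bypass flow = 0.3771×1910 = 720.34 kg/h.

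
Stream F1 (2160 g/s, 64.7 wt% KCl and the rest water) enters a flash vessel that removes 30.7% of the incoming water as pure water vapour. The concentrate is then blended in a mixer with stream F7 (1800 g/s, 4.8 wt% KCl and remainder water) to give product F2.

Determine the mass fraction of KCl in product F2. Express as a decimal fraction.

0.3983

Vapour removed = 0.307×0.353×2160 = 234.08 g/s; concentrate = 1925.9 g/s.
KCl reaching the mixer = 1397.5 (from concentrate) + 1800×0.048 = 1483.9 g/s.
Product flow = 1925.9 + 1800 = 3725.9 g/s; KCl fraction = 0.3983.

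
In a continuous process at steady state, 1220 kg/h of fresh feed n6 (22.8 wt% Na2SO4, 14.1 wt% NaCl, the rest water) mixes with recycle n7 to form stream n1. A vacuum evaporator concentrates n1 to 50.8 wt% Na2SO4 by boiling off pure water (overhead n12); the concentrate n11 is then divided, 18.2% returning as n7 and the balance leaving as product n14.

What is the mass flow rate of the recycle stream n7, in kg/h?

121.8 kg/h

Overall Na2SO4 balance (none leaves overhead): Na2SO4 in fresh feed = Na2SO4 in product, i.e. 1220×0.228 = (1−0.182)·n11·0.508.
n11 = 278.16/(0.508×0.818) = 669.39 kg/h.
Recycle n7 = 0.182×669.39 = 121.83 kg/h.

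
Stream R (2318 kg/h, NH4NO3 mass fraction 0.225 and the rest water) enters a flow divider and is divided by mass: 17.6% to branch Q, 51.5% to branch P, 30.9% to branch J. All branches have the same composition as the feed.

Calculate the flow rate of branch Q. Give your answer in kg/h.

408 kg/h

Branch Q flow = 0.176×2318 = 407.97 kg/h.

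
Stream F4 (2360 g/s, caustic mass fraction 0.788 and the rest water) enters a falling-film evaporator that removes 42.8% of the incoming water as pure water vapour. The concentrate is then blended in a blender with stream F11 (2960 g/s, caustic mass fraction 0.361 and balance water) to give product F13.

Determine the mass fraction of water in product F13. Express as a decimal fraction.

0.426

Vapour removed = 0.428×0.212×2360 = 214.14 g/s; concentrate = 2145.9 g/s.
water reaching the mixer = 286.18 (from concentrate) + 2960×0.639 = 2177.6 g/s.
Product flow = 2145.9 + 2960 = 5105.9 g/s; water fraction = 0.426.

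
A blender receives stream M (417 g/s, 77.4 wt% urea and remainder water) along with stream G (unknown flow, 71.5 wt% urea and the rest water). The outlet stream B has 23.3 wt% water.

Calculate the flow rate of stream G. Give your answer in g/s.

Let G be the unknown flow. Total out = 417 + G.
water balance: 94.242 + 0.285·G = 0.233·(417 + G)
(0.285 − 0.233)·G = 0.233×417 − 94.242 = 2.919
G = 2.919 / 0.052 = 56.135 g/s

56.13 g/s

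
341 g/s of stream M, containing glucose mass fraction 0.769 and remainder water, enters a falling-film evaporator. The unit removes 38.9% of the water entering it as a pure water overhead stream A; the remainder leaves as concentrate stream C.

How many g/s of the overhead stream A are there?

water entering = 341×0.231 = 78.771 g/s; overhead removed = 0.389×78.771 = 30.642 g/s.

30.64 g/s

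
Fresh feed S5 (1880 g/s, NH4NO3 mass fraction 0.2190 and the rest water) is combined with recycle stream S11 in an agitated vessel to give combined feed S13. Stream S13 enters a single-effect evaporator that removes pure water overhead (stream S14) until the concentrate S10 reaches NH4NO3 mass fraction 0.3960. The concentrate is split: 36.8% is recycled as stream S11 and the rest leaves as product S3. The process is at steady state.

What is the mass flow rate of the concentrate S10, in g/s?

Overall NH4NO3 balance (none leaves overhead): NH4NO3 in fresh feed = NH4NO3 in product, i.e. 1880×0.219 = (1−0.368)·S10·0.396.
S10 = 411.72/(0.396×0.632) = 1645.1 g/s.

1645 g/s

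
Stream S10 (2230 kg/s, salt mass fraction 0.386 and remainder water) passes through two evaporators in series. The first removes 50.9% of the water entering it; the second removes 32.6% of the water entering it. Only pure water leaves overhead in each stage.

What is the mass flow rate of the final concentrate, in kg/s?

1314 kg/s

water in feed = 2230×0.614 = 1369.2 kg/s.
After stage 1: water left = (1−0.509)×1369.2 = 672.29; stream total = 1533.1 kg/s.
After stage 2: water left = (1−0.326)×672.29 = 453.12; final concentrate = 1313.9 kg/s.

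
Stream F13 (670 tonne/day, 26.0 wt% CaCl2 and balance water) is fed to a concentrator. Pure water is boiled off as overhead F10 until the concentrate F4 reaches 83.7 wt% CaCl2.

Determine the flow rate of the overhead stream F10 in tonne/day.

461.9 tonne/day

CaCl2 is conserved: 670×0.260 = 174.2 tonne/day all reports to the concentrate.
Concentrate = 174.2/(target fraction) = 208.12 tonne/day.
Overhead = 670 − 208.12 = 461.88 tonne/day.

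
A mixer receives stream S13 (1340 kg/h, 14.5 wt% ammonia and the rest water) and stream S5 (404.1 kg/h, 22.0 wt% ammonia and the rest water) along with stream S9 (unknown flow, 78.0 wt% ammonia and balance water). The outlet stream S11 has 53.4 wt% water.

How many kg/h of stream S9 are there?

Let S9 be the unknown flow. Total out = 1744.1 + S9.
water balance: 1460.9 + 0.220·S9 = 0.534·(1744.1 + S9)
(0.220 − 0.534)·S9 = 0.534×1744.1 − 1460.9 = -529.55
S9 = -529.55 / -0.314 = 1686.5 kg/h

1686 kg/h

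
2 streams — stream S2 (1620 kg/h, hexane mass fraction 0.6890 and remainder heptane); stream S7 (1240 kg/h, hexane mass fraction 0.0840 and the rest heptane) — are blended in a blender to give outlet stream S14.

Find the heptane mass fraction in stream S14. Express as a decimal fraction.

0.5733

Total flow out = 1620 + 1240 = 2860 kg/h.
heptane in = 1620×0.311 + 1240×0.916 = 1639.7 kg/h.
heptane mass fraction in S14 = 1639.7/2860 = 0.5733.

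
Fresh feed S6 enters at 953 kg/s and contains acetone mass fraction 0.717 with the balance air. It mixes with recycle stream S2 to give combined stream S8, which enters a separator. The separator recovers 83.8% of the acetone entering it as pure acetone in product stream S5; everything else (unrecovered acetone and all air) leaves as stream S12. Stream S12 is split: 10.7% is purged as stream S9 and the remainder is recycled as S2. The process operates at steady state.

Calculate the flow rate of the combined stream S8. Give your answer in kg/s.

air enters only via S6 and leaves only via the purge: 953×0.283 = 0.107×(air in S12), and the separator passes all air, so air in S8 = air in S12 = 2520.6 kg/s.
acetone in S8: m_A = 953×0.717 + (1−0.107)·(1−0.838)·m_A, so m_A = 683.3/0.8553 = 798.87 kg/s.
S8 = 798.87 + 2520.6 = 3319.4 kg/s.

3319 kg/s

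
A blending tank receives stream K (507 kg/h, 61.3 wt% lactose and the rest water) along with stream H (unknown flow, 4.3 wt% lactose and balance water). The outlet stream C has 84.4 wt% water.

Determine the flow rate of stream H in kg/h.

Let H be the unknown flow. Total out = 507 + H.
water balance: 196.21 + 0.957·H = 0.844·(507 + H)
(0.957 − 0.844)·H = 0.844×507 − 196.21 = 231.7
H = 231.7 / 0.113 = 2050.4 kg/h

2050 kg/h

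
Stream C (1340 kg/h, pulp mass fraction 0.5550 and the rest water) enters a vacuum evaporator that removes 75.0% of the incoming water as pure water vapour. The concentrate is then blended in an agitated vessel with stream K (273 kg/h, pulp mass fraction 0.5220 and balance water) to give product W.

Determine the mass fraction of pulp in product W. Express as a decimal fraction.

Vapour removed = 0.750×0.445×1340 = 447.23 kg/h; concentrate = 892.77 kg/h.
pulp reaching the mixer = 743.7 (from concentrate) + 273×0.522 = 886.21 kg/h.
Product flow = 892.77 + 273 = 1165.8 kg/h; pulp fraction = 0.7602.

0.7602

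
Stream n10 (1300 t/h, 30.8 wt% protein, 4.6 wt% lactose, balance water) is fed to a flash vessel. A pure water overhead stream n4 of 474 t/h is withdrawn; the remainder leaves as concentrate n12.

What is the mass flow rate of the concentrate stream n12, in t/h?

826 t/h

Concentrate = 1300 − 474 = 826 t/h.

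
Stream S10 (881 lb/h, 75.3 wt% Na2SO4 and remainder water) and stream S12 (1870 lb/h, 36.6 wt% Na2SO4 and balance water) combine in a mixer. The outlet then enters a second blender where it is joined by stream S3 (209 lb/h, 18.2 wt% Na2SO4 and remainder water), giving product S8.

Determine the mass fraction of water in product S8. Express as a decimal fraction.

Overall, product flow = 2960 lb/h.
water in = 881×0.247 + 1870×0.634 + 209×0.818 = 1574.1 lb/h.
water fraction in S8 = 0.5318.

0.5318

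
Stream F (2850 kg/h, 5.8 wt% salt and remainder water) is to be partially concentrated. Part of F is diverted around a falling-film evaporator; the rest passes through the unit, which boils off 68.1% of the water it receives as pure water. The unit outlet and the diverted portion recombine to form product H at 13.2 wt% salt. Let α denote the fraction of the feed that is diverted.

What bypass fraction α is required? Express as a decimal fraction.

All 2850×0.058 = 165.3 kg/h of salt reaches H, so H = 165.3/0.132 = 1252.3 kg/h and vapour = 1597.7 kg/h.
The evaporator receives (1−α)·2850 of feed at 0.942 water and removes 0.681 of that water:
0.681×0.942×(1−α)×2850 = 1597.7
(1−α) = 1597.7/1828.3 = 0.8739;  α = 0.1261.

0.126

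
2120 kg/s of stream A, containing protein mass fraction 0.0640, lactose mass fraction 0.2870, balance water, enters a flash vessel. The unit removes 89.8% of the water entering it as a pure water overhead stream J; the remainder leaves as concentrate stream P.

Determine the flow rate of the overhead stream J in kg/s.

water entering = 2120×0.649 = 1375.9 kg/s; overhead removed = 0.898×1375.9 = 1235.5 kg/s.

1236 kg/s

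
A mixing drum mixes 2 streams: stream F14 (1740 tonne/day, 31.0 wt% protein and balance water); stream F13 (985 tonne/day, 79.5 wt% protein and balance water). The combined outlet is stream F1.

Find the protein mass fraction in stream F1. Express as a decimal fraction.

Total flow out = 1740 + 985 = 2725 tonne/day.
protein in = 1740×0.310 + 985×0.795 = 1322.5 tonne/day.
protein mass fraction in F1 = 1322.5/2725 = 0.485.

0.485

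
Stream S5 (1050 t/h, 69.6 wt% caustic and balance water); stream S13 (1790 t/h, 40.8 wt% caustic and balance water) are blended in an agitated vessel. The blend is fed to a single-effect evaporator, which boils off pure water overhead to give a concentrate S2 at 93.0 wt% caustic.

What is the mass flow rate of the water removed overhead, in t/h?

1269 t/h

caustic entering = 1050×0.696 + 1790×0.408 = 1461.1 t/h.
All caustic reports to S2, so S2 = 1461.1/0.930 = 1571.1 t/h.
Total feed = 2840 t/h; overhead = 2840 − 1571.1 = 1268.9 t/h.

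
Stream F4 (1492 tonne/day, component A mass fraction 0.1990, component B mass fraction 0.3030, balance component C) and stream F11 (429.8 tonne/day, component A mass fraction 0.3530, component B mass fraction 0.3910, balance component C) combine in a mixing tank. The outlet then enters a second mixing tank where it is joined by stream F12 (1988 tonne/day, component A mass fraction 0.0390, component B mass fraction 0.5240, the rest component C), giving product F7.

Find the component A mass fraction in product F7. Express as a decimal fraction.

0.1346

Overall, product flow = 3909.8 tonne/day.
component A in = 1492×0.199 + 429.8×0.353 + 1988×0.039 = 526.16 tonne/day.
component A fraction in F7 = 0.1346.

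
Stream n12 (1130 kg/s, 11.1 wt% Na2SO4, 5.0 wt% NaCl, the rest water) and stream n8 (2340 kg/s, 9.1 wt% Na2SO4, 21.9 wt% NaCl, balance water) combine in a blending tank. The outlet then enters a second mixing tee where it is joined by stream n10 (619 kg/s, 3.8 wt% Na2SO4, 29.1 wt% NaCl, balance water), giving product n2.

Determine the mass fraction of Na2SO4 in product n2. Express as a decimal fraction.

0.0885

Overall, product flow = 4089 kg/s.
Na2SO4 in = 1130×0.111 + 2340×0.091 + 619×0.038 = 361.89 kg/s.
Na2SO4 fraction in n2 = 0.0885.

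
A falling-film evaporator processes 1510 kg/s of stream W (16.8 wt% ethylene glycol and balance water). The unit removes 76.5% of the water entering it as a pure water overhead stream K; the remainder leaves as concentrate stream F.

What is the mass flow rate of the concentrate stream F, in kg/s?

548.9 kg/s

water entering = 1510×0.832 = 1256.3 kg/s; overhead removed = 0.765×1256.3 = 961.08 kg/s.
Concentrate = 1510 − 961.08 = 548.92 kg/s.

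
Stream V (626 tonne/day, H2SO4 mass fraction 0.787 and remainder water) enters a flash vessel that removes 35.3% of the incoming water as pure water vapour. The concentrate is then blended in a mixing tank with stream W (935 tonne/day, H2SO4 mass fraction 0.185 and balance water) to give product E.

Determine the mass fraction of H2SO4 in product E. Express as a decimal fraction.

Vapour removed = 0.353×0.213×626 = 47.068 tonne/day; concentrate = 578.93 tonne/day.
H2SO4 reaching the mixer = 492.66 (from concentrate) + 935×0.185 = 665.64 tonne/day.
Product flow = 578.93 + 935 = 1513.9 tonne/day; H2SO4 fraction = 0.440.

0.440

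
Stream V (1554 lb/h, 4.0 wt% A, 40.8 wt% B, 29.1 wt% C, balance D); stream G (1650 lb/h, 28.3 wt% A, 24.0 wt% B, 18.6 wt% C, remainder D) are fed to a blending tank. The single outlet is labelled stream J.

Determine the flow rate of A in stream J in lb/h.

A out = A in = 1554×0.040 + 1650×0.283 = 529.11 lb/h.

529.1 lb/h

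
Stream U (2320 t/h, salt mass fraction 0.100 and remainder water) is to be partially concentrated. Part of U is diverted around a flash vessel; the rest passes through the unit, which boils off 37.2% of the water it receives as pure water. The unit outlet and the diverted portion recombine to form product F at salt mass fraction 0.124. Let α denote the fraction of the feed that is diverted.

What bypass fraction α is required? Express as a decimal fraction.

All 2320×0.100 = 232 t/h of salt reaches F, so F = 232/0.124 = 1871 t/h and vapour = 449.03 t/h.
The evaporator receives (1−α)·2320 of feed at 0.900 water and removes 0.372 of that water:
0.372×0.900×(1−α)×2320 = 449.03
(1−α) = 449.03/776.74 = 0.5781;  α = 0.4219.

0.422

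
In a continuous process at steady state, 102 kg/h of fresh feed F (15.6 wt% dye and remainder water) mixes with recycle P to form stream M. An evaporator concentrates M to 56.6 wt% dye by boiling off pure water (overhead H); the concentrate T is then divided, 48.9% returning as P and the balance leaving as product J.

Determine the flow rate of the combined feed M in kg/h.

128.9 kg/h

Overall dye balance (none leaves overhead): dye in fresh feed = dye in product, i.e. 102×0.156 = (1−0.489)·T·0.566.
T = 15.912/(0.566×0.511) = 55.016 kg/h.
Recycle P = 0.489×55.016 = 26.903 kg/h.
Combined feed M = 102 + 26.903 = 128.9 kg/h.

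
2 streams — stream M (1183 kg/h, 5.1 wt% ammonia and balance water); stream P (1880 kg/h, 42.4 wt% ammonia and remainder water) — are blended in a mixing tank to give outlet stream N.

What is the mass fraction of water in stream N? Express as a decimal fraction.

0.720

Total flow out = 1183 + 1880 = 3063 kg/h.
water in = 1183×0.949 + 1880×0.576 = 2205.5 kg/h.
water mass fraction in N = 2205.5/3063 = 0.720.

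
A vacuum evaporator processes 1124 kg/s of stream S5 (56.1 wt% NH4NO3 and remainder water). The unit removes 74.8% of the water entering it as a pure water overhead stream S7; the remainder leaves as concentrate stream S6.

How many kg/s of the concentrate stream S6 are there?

water entering = 1124×0.439 = 493.44 kg/s; overhead removed = 0.748×493.44 = 369.09 kg/s.
Concentrate = 1124 − 369.09 = 754.91 kg/s.

754.9 kg/s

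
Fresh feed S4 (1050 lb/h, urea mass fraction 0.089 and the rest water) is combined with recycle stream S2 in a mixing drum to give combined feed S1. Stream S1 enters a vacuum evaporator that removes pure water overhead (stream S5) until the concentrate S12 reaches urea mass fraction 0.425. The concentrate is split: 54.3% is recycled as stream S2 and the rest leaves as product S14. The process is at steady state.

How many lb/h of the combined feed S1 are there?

1311 lb/h

Overall urea balance (none leaves overhead): urea in fresh feed = urea in product, i.e. 1050×0.089 = (1−0.543)·S12·0.425.
S12 = 93.45/(0.425×0.457) = 481.14 lb/h.
Recycle S2 = 0.543×481.14 = 261.26 lb/h.
Combined feed S1 = 1050 + 261.26 = 1311.3 lb/h.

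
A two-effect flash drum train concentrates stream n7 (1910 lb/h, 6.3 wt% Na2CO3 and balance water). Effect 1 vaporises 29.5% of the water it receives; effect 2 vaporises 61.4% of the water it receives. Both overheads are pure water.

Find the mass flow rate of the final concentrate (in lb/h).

water in feed = 1910×0.937 = 1789.7 lb/h.
After stage 1: water left = (1−0.295)×1789.7 = 1261.7; stream total = 1382 lb/h.
After stage 2: water left = (1−0.614)×1261.7 = 487.02; final concentrate = 607.35 lb/h.

607.4 lb/h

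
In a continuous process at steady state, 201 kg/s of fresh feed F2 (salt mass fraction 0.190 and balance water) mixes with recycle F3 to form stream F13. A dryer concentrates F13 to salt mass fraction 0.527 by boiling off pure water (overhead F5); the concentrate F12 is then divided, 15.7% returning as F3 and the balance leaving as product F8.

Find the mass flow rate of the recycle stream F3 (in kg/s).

Overall salt balance (none leaves overhead): salt in fresh feed = salt in product, i.e. 201×0.190 = (1−0.157)·F12·0.527.
F12 = 38.19/(0.527×0.843) = 85.963 kg/s.
Recycle F3 = 0.157×85.963 = 13.496 kg/s.

13.5 kg/s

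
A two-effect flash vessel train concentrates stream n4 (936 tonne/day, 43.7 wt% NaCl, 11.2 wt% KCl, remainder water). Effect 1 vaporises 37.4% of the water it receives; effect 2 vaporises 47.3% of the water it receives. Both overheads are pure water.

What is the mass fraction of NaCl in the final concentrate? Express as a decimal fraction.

0.626

water in feed = 936×0.451 = 422.14 tonne/day.
After stage 1: water left = (1−0.374)×422.14 = 264.26; stream total = 778.12 tonne/day.
After stage 2: water left = (1−0.473)×264.26 = 139.26; final concentrate = 653.13 tonne/day.
NaCl fraction = 409.03/653.13 = 0.626.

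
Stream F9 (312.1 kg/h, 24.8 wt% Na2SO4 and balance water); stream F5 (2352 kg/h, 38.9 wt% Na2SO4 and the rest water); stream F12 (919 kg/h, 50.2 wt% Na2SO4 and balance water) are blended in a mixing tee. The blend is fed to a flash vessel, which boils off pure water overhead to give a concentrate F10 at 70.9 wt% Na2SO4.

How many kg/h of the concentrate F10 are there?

Na2SO4 entering = 312.1×0.248 + 2352×0.389 + 919×0.502 = 1453.7 kg/h.
All Na2SO4 reports to F10, so F10 = 1453.7/0.709 = 2050.3 kg/h.

2050 kg/h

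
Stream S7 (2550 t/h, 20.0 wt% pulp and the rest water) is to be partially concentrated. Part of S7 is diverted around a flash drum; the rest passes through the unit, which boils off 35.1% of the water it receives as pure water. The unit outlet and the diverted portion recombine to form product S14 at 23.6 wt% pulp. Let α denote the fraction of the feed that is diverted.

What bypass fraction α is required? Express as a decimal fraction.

0.457

All 2550×0.200 = 510 t/h of pulp reaches S14, so S14 = 510/0.236 = 2161 t/h and vapour = 388.98 t/h.
The evaporator receives (1−α)·2550 of feed at 0.800 water and removes 0.351 of that water:
0.351×0.800×(1−α)×2550 = 388.98
(1−α) = 388.98/716.04 = 0.5432;  α = 0.4568.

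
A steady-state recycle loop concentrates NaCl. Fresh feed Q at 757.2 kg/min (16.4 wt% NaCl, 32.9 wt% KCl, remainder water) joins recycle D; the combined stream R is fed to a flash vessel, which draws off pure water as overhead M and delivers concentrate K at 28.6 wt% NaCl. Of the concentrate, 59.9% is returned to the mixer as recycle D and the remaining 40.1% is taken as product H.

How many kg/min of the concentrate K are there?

Overall NaCl balance (none leaves overhead): NaCl in fresh feed = NaCl in product, i.e. 757.2×0.164 = (1−0.599)·K·0.286.
K = 124.18/(0.286×0.401) = 1082.8 kg/min.

1083 kg/min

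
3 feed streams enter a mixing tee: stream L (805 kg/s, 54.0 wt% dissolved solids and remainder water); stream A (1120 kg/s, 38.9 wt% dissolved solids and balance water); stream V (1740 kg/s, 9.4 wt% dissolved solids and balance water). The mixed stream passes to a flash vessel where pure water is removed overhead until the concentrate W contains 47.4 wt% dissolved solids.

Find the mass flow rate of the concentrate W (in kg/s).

dissolved solids entering = 805×0.540 + 1120×0.389 + 1740×0.094 = 1033.9 kg/s.
All dissolved solids reports to W, so W = 1033.9/0.474 = 2181.3 kg/s.

2181 kg/s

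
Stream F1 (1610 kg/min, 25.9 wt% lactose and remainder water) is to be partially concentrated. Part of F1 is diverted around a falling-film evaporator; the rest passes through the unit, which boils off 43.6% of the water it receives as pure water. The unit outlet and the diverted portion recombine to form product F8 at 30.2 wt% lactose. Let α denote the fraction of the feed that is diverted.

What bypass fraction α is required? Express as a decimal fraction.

All 1610×0.259 = 416.99 kg/min of lactose reaches F8, so F8 = 416.99/0.302 = 1380.8 kg/min and vapour = 229.24 kg/min.
The evaporator receives (1−α)·1610 of feed at 0.741 water and removes 0.436 of that water:
0.436×0.741×(1−α)×1610 = 229.24
(1−α) = 229.24/520.15 = 0.4407;  α = 0.5593.

0.559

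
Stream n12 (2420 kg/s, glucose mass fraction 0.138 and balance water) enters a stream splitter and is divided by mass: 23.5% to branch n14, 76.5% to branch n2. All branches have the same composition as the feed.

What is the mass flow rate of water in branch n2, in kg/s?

Branch n2 total = 0.765×2420 = 1851.3 kg/s.
water in n2 = 0.862×1851.3 = 1595.8 kg/s.

1596 kg/s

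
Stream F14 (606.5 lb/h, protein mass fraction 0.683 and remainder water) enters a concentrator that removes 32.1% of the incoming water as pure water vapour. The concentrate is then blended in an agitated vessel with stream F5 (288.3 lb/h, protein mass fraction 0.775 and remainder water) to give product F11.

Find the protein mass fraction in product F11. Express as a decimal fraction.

Vapour removed = 0.321×0.317×606.5 = 61.716 lb/h; concentrate = 544.78 lb/h.
protein reaching the mixer = 414.24 (from concentrate) + 288.3×0.775 = 637.67 lb/h.
Product flow = 544.78 + 288.3 = 833.08 lb/h; protein fraction = 0.765.

0.765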